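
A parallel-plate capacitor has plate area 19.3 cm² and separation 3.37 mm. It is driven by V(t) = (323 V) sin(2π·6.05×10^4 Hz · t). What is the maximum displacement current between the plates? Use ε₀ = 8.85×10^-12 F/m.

6.22×10^-4 A

The displacement current equals the conduction current C dV/dt, which peaks at C V₀ ω.
With C = ε₀A/d = (8.85×10^-12)(1.93×10^-3)/(3.37×10^-3) = 5.068×10^-12 F and ω = 2πf = 3.801×10^5 rad/s, I_d,max = (5.068×10^-12)(323)(3.801×10^5) = 6.22×10^-4 A.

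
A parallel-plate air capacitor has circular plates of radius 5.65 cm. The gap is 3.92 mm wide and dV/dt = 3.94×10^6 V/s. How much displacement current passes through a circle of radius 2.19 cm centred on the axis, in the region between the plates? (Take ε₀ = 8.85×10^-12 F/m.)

1.34×10^-5 A

I_d = C dV/dt with C = ε₀πR²/d = 2.264×10^-11 F, so I_d = (2.264×10^-11)(3.94×10^6) = 8.920×10^-5 A.
The field is uniform, so I_d,enc = I_d (r/R)² = (8.920×10^-5)(2.19/5.65)² = 1.34×10^-5 A.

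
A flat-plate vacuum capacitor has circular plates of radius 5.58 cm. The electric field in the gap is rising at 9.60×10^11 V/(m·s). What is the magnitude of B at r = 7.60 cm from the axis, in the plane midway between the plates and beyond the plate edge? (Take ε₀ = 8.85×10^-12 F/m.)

Total displacement current: I_d = ε₀(πR²)(dE/dt) = (8.85×10^-12)(9.782×10^-3)(9.60×10^11) = 0.08311 A.
For r ≥ R the full I_d is enclosed: B = μ₀ I_d/(2πr) = (4π×10^-7)(0.08311)/(2π·0.0760) = 2.19×10^-7 T.

2.19×10^-7 T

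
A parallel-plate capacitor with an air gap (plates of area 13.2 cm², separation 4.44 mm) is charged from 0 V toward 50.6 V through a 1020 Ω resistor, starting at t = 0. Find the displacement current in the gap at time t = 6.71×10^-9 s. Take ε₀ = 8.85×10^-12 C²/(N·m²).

4.07×10^-3 A

C = ε₀A/d = (8.85×10^-12)(1.32×10^-3)/(4.44×10^-3) = 2.631×10^-12 F and τ = RC = 2.684×10^-9 s. I_d in the gap equals the RC charging current.
I_d(t) = (V₀/R) e^(−t/τ) = 0.04961 · e^(−2.500) = 4.07×10^-3 A.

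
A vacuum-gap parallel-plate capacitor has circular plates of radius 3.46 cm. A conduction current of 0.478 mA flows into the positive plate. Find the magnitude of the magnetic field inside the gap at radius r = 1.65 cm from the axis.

1.32×10^-9 T

No conduction current crosses the gap, so I_d there equals the 4.78×10^-4 A in the leads.
For r < R the Ampère–Maxwell law gives B(2πr) = μ₀ I_d (r²/R²), so B = μ₀ I_d r/(2πR²) = (4π×10^-7)(4.78×10^-4)(0.0165)/(2π·0.0346²) = 1.32×10^-9 T.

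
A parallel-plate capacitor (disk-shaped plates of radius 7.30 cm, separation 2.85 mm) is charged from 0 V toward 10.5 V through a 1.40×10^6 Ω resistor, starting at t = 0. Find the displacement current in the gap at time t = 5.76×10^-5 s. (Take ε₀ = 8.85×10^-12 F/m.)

3.40×10^-6 A

With C = ε₀A/d = (8.85×10^-12)(0.01674)/(2.85×10^-3) = 5.198×10^-11 F, the time constant is τ = RC = 7.277×10^-5 s, so t/τ = 0.7915 and e^(−t/τ) = 0.4532.
I_d = I_cond = (V₀/R) e^(−t/τ) = (7.500×10^-6)(0.4532) = 3.40×10^-6 A.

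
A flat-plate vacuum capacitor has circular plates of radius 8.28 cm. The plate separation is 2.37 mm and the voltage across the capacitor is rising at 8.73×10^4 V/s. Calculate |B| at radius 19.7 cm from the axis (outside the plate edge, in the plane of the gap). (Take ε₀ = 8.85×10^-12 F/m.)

dE/dt = (dV/dt)/d = 3.684×10^7 V/(m·s); I_d = ε₀(πR²)(dE/dt) = (8.85×10^-12)(0.02154)(3.684×10^7) = 7.023×10^-6 A.
For r ≥ R the full I_d is enclosed: B = μ₀ I_d/(2πr) = (4π×10^-7)(7.023×10^-6)/(2π·0.197) = 7.13×10^-12 T.

7.13×10^-12 T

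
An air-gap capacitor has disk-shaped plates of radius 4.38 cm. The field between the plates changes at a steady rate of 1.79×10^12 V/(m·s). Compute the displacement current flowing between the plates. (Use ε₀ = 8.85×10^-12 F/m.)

The displacement current is ε₀ times dΦ_E/dt = ε₀ A dE/dt = (8.85×10^-12)(6.027×10^-3)(1.79×10^12) = 0.0955 A.

0.0955 A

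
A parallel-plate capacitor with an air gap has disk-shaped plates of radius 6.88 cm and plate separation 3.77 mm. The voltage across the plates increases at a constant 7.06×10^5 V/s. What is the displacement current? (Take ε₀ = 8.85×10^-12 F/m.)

2.46×10^-5 A

C = ε₀A/d = (8.85×10^-12)(0.01487)/(3.77×10^-3) = 3.491×10^-11 F.
I_d = C dV/dt = (3.491×10^-11)(7.06×10^5) = 2.46×10^-5 A.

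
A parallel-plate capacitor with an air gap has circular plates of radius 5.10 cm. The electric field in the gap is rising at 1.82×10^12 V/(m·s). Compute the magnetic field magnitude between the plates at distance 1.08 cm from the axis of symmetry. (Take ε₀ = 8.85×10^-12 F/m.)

1.09×10^-7 T

I_d = ε₀ dΦ_E/dt = ε₀ πR² (dE/dt) = (8.85×10^-12)(8.171×10^-3)(1.82×10^12) = 0.1316 A through the full plate area.
For r < R the Ampère–Maxwell law gives B(2πr) = μ₀ I_d (r²/R²), so B = μ₀ I_d r/(2πR²) = (4π×10^-7)(0.1316)(0.0108)/(2π·0.0510²) = 1.09×10^-7 T.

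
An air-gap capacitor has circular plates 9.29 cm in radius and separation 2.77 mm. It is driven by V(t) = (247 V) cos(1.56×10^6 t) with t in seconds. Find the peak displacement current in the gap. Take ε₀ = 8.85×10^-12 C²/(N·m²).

0.0334 A

The displacement current equals the conduction current C dV/dt, which peaks at C V₀ ω.
With C = ε₀A/d = (8.85×10^-12)(0.02711)/(2.77×10^-3) = 8.661×10^-11 F and ω = 1.56×10^6 rad/s, I_d,max = (8.661×10^-11)(247)(1.56×10^6) = 0.0334 A.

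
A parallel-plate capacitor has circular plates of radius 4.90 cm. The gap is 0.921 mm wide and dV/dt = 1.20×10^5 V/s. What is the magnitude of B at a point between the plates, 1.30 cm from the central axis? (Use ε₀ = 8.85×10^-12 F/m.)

dE/dt = (dV/dt)/d = 1.303×10^8 V/(m·s); I_d = ε₀(πR²)(dE/dt) = (8.85×10^-12)(7.543×10^-3)(1.303×10^8) = 8.698×10^-6 A.
For r < R the Ampère–Maxwell law gives B(2πr) = μ₀ I_d (r²/R²), so B = μ₀ I_d r/(2πR²) = (4π×10^-7)(8.698×10^-6)(0.0130)/(2π·0.0490²) = 9.42×10^-12 T.

9.42×10^-12 T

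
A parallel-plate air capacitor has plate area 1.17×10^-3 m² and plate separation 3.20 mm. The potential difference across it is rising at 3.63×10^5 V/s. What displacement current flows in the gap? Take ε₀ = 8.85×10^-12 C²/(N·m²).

The displacement current equals the charging current C dV/dt. With C = ε₀A/d = (8.85×10^-12)(1.17×10^-3)/(3.20×10^-3) = 3.236×10^-12 F, I_d = (3.236×10^-12)(3.63×10^5) = 1.17×10^-6 A.

1.17×10^-6 A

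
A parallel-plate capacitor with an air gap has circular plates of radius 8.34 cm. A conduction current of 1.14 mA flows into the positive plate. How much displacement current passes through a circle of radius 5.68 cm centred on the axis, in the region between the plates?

Between the plates the displacement current equals the wire current: I_d = 1.14 mA = 1.14×10^-3 A.
The field is uniform, so I_d,enc = I_d (r/R)² = (1.14×10^-3)(5.68/8.34)² = 5.29×10^-4 A.

5.29×10^-4 A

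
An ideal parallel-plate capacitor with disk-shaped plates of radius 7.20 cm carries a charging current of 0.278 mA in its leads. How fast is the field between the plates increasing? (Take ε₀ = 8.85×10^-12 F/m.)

Charge continuity gives I_d = I = 2.78×10^-4 A between the plates.
Then dE/dt = I_d/(ε₀A) = 1.93×10^9 V/(m·s).

1.93×10^9 V/(m·s)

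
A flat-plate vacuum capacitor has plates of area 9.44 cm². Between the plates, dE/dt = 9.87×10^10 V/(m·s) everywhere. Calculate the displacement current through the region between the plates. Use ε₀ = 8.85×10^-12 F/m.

I_d = ε₀ A (dE/dt) = (8.85×10^-12)(9.44×10^-4 m²)(9.87×10^10) = 8.25×10^-4 A.

8.25×10^-4 A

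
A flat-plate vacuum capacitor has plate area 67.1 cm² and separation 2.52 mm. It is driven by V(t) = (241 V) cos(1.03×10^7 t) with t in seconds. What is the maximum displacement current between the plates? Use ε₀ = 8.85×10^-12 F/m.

The displacement current equals the conduction current C dV/dt, which peaks at C V₀ ω.
With C = ε₀A/d = (8.85×10^-12)(6.71×10^-3)/(2.52×10^-3) = 2.356×10^-11 F and ω = 1.03×10^7 rad/s, I_d,max = (2.356×10^-11)(241)(1.03×10^7) = 0.0585 A.

0.0585 A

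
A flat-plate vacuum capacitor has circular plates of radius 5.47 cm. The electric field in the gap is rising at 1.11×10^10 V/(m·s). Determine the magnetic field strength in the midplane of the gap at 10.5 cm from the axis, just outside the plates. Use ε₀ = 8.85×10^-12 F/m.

1.76×10^-9 T

I_d = ε₀ dΦ_E/dt = ε₀ πR² (dE/dt) = (8.85×10^-12)(9.400×10^-3)(1.11×10^10) = 9.234×10^-4 A through the full plate area.
For r ≥ R the full I_d is enclosed: B = μ₀ I_d/(2πr) = (4π×10^-7)(9.234×10^-4)/(2π·0.105) = 1.76×10^-9 T.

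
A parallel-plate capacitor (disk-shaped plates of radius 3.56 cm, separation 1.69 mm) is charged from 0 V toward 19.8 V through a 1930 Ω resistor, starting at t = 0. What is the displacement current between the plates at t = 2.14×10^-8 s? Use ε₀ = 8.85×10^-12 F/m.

6.03×10^-3 A

C = ε₀A/d = (8.85×10^-12)(3.982×10^-3)/(1.69×10^-3) = 2.085×10^-11 F, so τ = RC = 4.024×10^-8 s.
The conduction current is I(t) = (V₀/R) e^(−t/τ), and the displacement current between the plates equals it.
t/τ = 0.5318; I_d = (19.8/1930) · e^(−0.5318) = (0.01026)(0.5875) = 6.03×10^-3 A.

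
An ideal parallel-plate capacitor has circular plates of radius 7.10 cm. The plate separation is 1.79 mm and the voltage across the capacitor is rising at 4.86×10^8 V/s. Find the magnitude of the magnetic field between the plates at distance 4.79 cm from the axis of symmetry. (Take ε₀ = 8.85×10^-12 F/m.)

7.23×10^-8 T

dE/dt = (dV/dt)/d = 2.715×10^11 V/(m·s); I_d = ε₀(πR²)(dE/dt) = (8.85×10^-12)(0.01584)(2.715×10^11) = 0.03806 A.
∮B·dl = μ₀ I_d,enc with I_d,enc = I_d r²/R² = 0.01732 A; so B = μ₀ I_d,enc/(2πr) = 7.23×10^-8 T.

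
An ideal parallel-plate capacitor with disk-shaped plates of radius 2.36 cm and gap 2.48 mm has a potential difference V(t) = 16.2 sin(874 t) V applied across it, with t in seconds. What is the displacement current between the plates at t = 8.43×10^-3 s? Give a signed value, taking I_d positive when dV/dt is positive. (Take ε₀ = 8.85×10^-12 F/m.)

dE/dt = (V₀ω/d)·cos(ωt) with ωt = 7.36782 rad: (16.2)(874)(0.4672)/(2.48×10^-3) = 2.667×10^6 V/(m·s).
I_d = ε₀ A dE/dt = (8.85×10^-12)(1.750×10^-3)(2.667×10^6) = 4.13×10^-8 A.

4.13×10^-8 A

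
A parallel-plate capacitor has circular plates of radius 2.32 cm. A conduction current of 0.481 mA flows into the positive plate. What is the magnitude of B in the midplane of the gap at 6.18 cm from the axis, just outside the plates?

1.56×10^-9 T

By continuity the displacement current in the gap matches the conduction current: I_d = 4.81×10^-4 A.
Outside the plates the loop encloses all of I_d, so B·2πr = μ₀ I_d and B = 1.56×10^-9 T.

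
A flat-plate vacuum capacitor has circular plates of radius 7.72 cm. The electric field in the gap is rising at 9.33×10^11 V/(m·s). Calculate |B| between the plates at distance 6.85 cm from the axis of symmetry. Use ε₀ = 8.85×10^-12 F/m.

I_d = ε₀ dΦ_E/dt = ε₀ πR² (dE/dt) = (8.85×10^-12)(0.01872)(9.33×10^11) = 0.1546 A through the full plate area.
An Ampèrian loop of radius r encloses a fraction (r/R)² of I_d. Then B·2πr = μ₀ I_d (r/R)², giving B = μ₀ I_d r/(2πR²) = 3.55×10^-7 T.

3.55×10^-7 T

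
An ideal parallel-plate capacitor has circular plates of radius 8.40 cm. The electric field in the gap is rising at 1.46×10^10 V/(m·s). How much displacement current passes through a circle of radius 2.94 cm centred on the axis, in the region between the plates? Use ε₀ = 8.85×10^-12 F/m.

3.51×10^-4 A

Through the whole plate area (πR² = 0.02217 m²), I_d = ε₀ πR² dE/dt = 2.865×10^-3 A.
Since J_d is uniform, the enclosed fraction is (r/R)² = 0.1225, giving I_d,enc = 3.51×10^-4 A.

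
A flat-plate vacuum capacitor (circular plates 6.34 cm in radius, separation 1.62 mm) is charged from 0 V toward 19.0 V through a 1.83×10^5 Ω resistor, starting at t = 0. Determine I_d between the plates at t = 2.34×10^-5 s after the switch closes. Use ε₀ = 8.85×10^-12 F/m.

1.63×10^-5 A

C = ε₀A/d = (8.85×10^-12)(0.01263)/(1.62×10^-3) = 6.900×10^-11 F and τ = RC = 1.263×10^-5 s. I_d in the gap equals the RC charging current.
I_d(t) = (V₀/R) e^(−t/τ) = 1.038×10^-4 · e^(−1.853) = 1.63×10^-5 A.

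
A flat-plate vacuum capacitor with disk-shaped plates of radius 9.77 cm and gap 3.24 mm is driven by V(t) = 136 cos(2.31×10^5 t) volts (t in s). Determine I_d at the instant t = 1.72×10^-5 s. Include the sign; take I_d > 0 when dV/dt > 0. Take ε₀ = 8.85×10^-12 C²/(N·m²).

C = ε₀A/d = (8.85×10^-12)(0.02999)/(3.24×10^-3) = 8.192×10^-11 F. dV/dt = V₀ω·−sin(ωt); at ωt = 3.9732 rad this factor is 0.7390.
I_d = C dV/dt = (8.192×10^-11)(136)(2.31×10^5)(0.7390) = 1.90×10^-3 A.

1.90×10^-3 A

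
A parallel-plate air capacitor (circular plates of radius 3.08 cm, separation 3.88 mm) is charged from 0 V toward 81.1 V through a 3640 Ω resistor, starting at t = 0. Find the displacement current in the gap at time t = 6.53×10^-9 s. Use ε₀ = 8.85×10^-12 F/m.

C = ε₀A/d = (8.85×10^-12)(2.980×10^-3)/(3.88×10^-3) = 6.797×10^-12 F, so τ = RC = 2.474×10^-8 s.
The conduction current is I(t) = (V₀/R) e^(−t/τ), and the displacement current between the plates equals it.
t/τ = 0.2639; I_d = (81.1/3640) · e^(−0.2639) = (0.02228)(0.7681) = 0.0171 A.

0.0171 A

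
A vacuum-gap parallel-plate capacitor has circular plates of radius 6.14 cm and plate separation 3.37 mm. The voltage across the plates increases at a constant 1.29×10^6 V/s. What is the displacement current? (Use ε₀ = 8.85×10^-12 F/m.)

4.01×10^-5 A

The displacement current equals the charging current C dV/dt. With C = ε₀A/d = (8.85×10^-12)(0.01184)/(3.37×10^-3) = 3.109×10^-11 F, I_d = (3.109×10^-11)(1.29×10^6) = 4.01×10^-5 A.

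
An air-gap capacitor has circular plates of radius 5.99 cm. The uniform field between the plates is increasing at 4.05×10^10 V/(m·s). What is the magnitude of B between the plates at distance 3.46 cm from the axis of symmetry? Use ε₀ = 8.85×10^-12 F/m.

I_d = ε₀ dΦ_E/dt = ε₀ πR² (dE/dt) = (8.85×10^-12)(0.01127)(4.05×10^10) = 4.039×10^-3 A through the full plate area.
For r < R the Ampère–Maxwell law gives B(2πr) = μ₀ I_d (r²/R²), so B = μ₀ I_d r/(2πR²) = (4π×10^-7)(4.039×10^-3)(0.0346)/(2π·0.0599²) = 7.79×10^-9 T.

7.79×10^-9 T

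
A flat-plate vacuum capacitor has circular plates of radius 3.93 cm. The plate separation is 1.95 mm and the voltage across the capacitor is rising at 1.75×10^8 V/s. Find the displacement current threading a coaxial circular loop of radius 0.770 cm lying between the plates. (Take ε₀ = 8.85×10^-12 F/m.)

I_d = C dV/dt with C = ε₀πR²/d = 2.202×10^-11 F, so I_d = (2.202×10^-11)(1.75×10^8) = 3.853×10^-3 A.
Since J_d is uniform, the enclosed fraction is (r/R)² = 0.03839, giving I_d,enc = 1.48×10^-4 A.

1.48×10^-4 A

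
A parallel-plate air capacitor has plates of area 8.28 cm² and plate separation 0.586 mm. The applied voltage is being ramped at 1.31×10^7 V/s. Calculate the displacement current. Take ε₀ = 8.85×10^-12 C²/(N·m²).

E = V/d so dE/dt = (dV/dt)/d = 2.235×10^10 V/(m·s), and I_d = ε₀ A dE/dt = (8.85×10^-12)(8.28×10^-4)(2.235×10^10) = 1.64×10^-4 A.

1.64×10^-4 A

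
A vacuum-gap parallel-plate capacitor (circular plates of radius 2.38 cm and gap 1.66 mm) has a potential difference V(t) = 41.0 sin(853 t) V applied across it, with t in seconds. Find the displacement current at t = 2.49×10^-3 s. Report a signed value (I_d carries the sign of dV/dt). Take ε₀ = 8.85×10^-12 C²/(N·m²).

dE/dt = (V₀ω/d)·cos(ωt) with ωt = 2.12397 rad: (41.0)(853)(-0.5254)/(1.66×10^-3) = -1.107×10^7 V/(m·s).
I_d = ε₀ A dE/dt = (8.85×10^-12)(1.780×10^-3)(-1.107×10^7) = -1.74×10^-7 A.

-1.74×10^-7 A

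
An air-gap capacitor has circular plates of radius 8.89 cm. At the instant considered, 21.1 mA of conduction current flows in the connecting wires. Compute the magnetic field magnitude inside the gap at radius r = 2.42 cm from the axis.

No conduction current crosses the gap, so I_d there equals the 0.0211 A in the leads.
An Ampèrian loop of radius r encloses a fraction (r/R)² of I_d. Then B·2πr = μ₀ I_d (r/R)², giving B = μ₀ I_d r/(2πR²) = 1.29×10^-8 T.

1.29×10^-8 T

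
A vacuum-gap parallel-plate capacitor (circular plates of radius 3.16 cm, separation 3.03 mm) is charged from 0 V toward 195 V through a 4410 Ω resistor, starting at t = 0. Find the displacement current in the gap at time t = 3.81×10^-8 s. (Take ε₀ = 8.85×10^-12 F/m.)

0.0172 A

With C = ε₀A/d = (8.85×10^-12)(3.137×10^-3)/(3.03×10^-3) = 9.163×10^-12 F, the time constant is τ = RC = 4.041×10^-8 s, so t/τ = 0.9428 and e^(−t/τ) = 0.3895.
I_d = I_cond = (V₀/R) e^(−t/τ) = (0.04422)(0.3895) = 0.0172 A.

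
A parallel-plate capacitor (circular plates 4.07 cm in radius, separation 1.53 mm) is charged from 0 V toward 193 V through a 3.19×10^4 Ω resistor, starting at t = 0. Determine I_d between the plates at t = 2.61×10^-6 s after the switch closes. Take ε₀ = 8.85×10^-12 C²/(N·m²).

C = ε₀A/d = (8.85×10^-12)(5.204×10^-3)/(1.53×10^-3) = 3.010×10^-11 F and τ = RC = 9.602×10^-7 s. I_d in the gap equals the RC charging current.
I_d(t) = (V₀/R) e^(−t/τ) = 6.050×10^-3 · e^(−2.718) = 3.99×10^-4 A.

3.99×10^-4 A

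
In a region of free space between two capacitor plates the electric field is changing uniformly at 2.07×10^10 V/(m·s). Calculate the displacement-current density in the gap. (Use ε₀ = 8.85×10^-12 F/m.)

0.183 A/m²

The displacement-current density is ε₀ ∂E/∂t = (8.85×10^-12)(2.07×10^10) = 0.183 A/m².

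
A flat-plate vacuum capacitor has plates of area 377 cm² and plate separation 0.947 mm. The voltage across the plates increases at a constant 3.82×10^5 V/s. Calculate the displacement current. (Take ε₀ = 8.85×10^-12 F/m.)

1.35×10^-4 A

The field between the plates is E = V/d, so dE/dt = (3.82×10^5)/(9.47×10^-4 m) = 4.034×10^8 V/(m·s).
I_d = ε₀ A (dE/dt) = (8.85×10^-12)(0.0377)(4.034×10^8) = 1.35×10^-4 A.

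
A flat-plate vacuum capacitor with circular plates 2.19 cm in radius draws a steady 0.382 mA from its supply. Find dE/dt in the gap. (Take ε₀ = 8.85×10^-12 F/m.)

2.86×10^10 V/(m·s)

Charge continuity gives I_d = I = 3.82×10^-4 A between the plates.
Inverting I_d = ε₀ A dE/dt gives dE/dt = 3.82×10^-4 / (8.85×10^-12 · 1.507×10^-3) = 2.86×10^10 V/(m·s).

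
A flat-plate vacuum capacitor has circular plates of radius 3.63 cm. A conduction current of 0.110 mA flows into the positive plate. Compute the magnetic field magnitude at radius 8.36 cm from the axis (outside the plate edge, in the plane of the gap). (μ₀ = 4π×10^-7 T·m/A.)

2.63×10^-10 T

Between the plates the displacement current equals the wire current: I_d = 0.110 mA = 1.10×10^-4 A.
With r > R the enclosed displacement current is the full I_d; B = μ₀ I_d / (2πr) = 2.63×10^-10 T.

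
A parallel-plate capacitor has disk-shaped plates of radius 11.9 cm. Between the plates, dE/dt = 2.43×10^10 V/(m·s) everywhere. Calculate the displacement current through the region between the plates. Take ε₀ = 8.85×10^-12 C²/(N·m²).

9.57×10^-3 A

The displacement current is ε₀ times dΦ_E/dt = ε₀ A dE/dt = (8.85×10^-12)(0.04449)(2.43×10^10) = 9.57×10^-3 A.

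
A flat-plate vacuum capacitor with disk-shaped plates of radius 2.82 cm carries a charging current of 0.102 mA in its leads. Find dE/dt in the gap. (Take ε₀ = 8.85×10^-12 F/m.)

Charge continuity gives I_d = I = 1.02×10^-4 A between the plates.
Inverting I_d = ε₀ A dE/dt gives dE/dt = 1.02×10^-4 / (8.85×10^-12 · 2.498×10^-3) = 4.61×10^9 V/(m·s).

4.61×10^9 V/(m·s)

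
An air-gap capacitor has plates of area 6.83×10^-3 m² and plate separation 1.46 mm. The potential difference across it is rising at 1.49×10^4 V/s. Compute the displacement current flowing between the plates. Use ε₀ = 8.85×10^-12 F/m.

C = ε₀A/d = (8.85×10^-12)(6.83×10^-3)/(1.46×10^-3) = 4.140×10^-11 F.
I_d = C dV/dt = (4.140×10^-11)(1.49×10^4) = 6.17×10^-7 A.

6.17×10^-7 A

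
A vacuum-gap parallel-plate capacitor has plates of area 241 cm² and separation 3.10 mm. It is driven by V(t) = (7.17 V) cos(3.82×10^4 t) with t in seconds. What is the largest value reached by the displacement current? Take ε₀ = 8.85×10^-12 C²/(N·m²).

(dE/dt)_max = V₀ω/d = 8.835×10^7 V/(m·s); ω = 3.82×10^4 rad/s.
I_d,max = ε₀ A (dE/dt)_max = (8.85×10^-12)(0.0241)(8.835×10^7) = 1.88×10^-5 A.

1.88×10^-5 A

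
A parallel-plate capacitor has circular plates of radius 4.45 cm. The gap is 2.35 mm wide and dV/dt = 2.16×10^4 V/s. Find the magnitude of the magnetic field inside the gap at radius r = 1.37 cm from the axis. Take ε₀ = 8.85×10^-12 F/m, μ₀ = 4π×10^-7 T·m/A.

7.00×10^-13 T

With E = V/d, dE/dt = 9.191×10^6 V/(m·s) and πR² = 6.221×10^-3 m², giving I_d = ε₀ πR² dE/dt = 5.060×10^-7 A.
∮B·dl = μ₀ I_d,enc with I_d,enc = I_d r²/R² = 4.796×10^-8 A; so B = μ₀ I_d,enc/(2πr) = 7.00×10^-13 T.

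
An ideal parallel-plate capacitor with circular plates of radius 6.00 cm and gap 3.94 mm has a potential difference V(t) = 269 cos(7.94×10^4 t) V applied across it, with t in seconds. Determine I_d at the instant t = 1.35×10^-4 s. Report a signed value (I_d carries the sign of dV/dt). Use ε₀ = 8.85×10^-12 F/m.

5.22×10^-4 A

dV/dt = (269)(7.94×10^4)·−sin(10.719) = 2.055×10^7 V/s.
I_d = C dV/dt with C = ε₀A/d = (8.85×10^-12)(0.01131)/(3.94×10^-3) = 2.540×10^-11 F, so I_d = (2.540×10^-11)(2.055×10^7) = 5.22×10^-4 A.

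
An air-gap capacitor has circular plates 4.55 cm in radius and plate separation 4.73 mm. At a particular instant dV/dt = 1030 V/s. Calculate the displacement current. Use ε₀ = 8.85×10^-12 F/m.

E = V/d so dE/dt = (dV/dt)/d = 2.178×10^5 V/(m·s), and I_d = ε₀ A dE/dt = (8.85×10^-12)(6.504×10^-3)(2.178×10^5) = 1.25×10^-8 A.

1.25×10^-8 A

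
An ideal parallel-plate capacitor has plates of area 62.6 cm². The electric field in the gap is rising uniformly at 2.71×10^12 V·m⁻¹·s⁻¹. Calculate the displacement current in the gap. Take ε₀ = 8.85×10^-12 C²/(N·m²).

0.150 A

With a uniform field, Φ_E = EA, so I_d = ε₀ A dE/dt = 0.150 A.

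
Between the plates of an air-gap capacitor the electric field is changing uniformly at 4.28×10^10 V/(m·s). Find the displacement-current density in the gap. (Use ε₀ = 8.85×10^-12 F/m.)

The displacement-current density is ε₀ ∂E/∂t = (8.85×10^-12)(4.28×10^10) = 0.379 A/m².

0.379 A/m²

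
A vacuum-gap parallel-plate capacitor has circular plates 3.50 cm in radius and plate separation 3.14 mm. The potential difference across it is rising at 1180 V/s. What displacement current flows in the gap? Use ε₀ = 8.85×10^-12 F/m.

The field between the plates is E = V/d, so dE/dt = (1180)/(3.14×10^-3 m) = 3.758×10^5 V/(m·s).
I_d = ε₀ A (dE/dt) = (8.85×10^-12)(3.848×10^-3)(3.758×10^5) = 1.28×10^-8 A.

1.28×10^-8 A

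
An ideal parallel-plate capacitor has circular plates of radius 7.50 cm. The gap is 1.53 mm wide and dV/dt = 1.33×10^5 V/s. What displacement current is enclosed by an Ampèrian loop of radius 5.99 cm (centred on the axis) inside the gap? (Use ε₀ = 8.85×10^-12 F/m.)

8.67×10^-6 A

dE/dt = (dV/dt)/d = 8.693×10^7 V/(m·s); I_d = ε₀(πR²)(dE/dt) = (8.85×10^-12)(0.01767)(8.693×10^7) = 1.359×10^-5 A.
Through an area πr² the displacement current is I_d·(πr²/πR²) = I_d (r/R)² = 8.67×10^-6 A.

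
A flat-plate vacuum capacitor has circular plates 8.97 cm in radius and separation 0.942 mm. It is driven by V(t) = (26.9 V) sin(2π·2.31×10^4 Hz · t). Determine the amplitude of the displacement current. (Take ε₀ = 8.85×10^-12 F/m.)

9.27×10^-4 A

C = ε₀A/d = (8.85×10^-12)(0.02528)/(9.42×10^-4) = 2.375×10^-10 F; ω = 2πf = 1.451×10^5 rad/s.
I_d = C dV/dt, so |I_d|_max = C V₀ ω = (2.375×10^-10)(26.9)(1.451×10^5) = 9.27×10^-4 A.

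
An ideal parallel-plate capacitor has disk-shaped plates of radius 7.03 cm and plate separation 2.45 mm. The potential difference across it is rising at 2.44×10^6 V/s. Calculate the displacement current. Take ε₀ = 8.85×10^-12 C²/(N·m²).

1.37×10^-4 A

C = ε₀A/d = (8.85×10^-12)(0.01553)/(2.45×10^-3) = 5.610×10^-11 F.
I_d = C dV/dt = (5.610×10^-11)(2.44×10^6) = 1.37×10^-4 A.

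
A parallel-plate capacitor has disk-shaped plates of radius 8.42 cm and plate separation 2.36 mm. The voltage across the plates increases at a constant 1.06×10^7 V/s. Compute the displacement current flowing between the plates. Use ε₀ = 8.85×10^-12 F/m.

8.85×10^-4 A

The field between the plates is E = V/d, so dE/dt = (1.06×10^7)/(2.36×10^-3 m) = 4.492×10^9 V/(m·s).
I_d = ε₀ A (dE/dt) = (8.85×10^-12)(0.02227)(4.492×10^9) = 8.85×10^-4 A.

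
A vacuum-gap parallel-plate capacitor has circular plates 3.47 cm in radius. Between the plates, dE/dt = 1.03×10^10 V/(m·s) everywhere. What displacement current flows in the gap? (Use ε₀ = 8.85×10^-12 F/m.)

3.45×10^-4 A

I_d = ε₀ A (dE/dt) = (8.85×10^-12)(3.783×10^-3 m²)(1.03×10^10) = 3.45×10^-4 A.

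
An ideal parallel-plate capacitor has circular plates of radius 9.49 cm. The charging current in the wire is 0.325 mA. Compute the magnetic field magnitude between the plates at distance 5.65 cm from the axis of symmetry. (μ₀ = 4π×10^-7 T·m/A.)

Between the plates the displacement current equals the wire current: I_d = 0.325 mA = 3.25×10^-4 A.
An Ampèrian loop of radius r encloses a fraction (r/R)² of I_d. Then B·2πr = μ₀ I_d (r/R)², giving B = μ₀ I_d r/(2πR²) = 4.08×10^-10 T.

4.08×10^-10 T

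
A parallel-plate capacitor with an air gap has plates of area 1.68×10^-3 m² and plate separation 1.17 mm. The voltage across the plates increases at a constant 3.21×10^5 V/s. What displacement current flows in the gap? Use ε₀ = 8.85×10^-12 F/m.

E = V/d so dE/dt = (dV/dt)/d = 2.744×10^8 V/(m·s), and I_d = ε₀ A dE/dt = (8.85×10^-12)(1.68×10^-3)(2.744×10^8) = 4.08×10^-6 A.

4.08×10^-6 A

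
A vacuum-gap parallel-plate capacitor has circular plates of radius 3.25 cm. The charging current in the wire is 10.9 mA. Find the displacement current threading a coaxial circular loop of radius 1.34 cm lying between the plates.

1.85×10^-3 A

No conduction current crosses the gap, so I_d there equals the 0.0109 A in the leads.
Since J_d is uniform, the enclosed fraction is (r/R)² = 0.1700, giving I_d,enc = 1.85×10^-3 A.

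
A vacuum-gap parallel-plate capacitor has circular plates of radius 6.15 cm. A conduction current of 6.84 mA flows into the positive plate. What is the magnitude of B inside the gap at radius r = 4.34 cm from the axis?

By continuity the displacement current in the gap matches the conduction current: I_d = 6.84×10^-3 A.
∮B·dl = μ₀ I_d,enc with I_d,enc = I_d r²/R² = 3.406×10^-3 A; so B = μ₀ I_d,enc/(2πr) = 1.57×10^-8 T.

1.57×10^-8 T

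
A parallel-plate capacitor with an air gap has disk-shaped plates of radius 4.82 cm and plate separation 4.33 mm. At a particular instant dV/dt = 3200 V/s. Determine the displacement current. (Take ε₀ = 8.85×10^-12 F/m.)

4.77×10^-8 A

C = ε₀A/d = (8.85×10^-12)(7.299×10^-3)/(4.33×10^-3) = 1.492×10^-11 F.
I_d = C dV/dt = (1.492×10^-11)(3200) = 4.77×10^-8 A.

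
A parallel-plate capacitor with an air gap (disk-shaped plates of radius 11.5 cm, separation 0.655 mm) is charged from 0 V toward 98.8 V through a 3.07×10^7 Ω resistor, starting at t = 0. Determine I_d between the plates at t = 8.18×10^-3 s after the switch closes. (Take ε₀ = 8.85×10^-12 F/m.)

2.00×10^-6 A

With C = ε₀A/d = (8.85×10^-12)(0.04155)/(6.55×10^-4) = 5.614×10^-10 F, the time constant is τ = RC = 0.01723 s, so t/τ = 0.4748 and e^(−t/τ) = 0.6220.
I_d = I_cond = (V₀/R) e^(−t/τ) = (3.218×10^-6)(0.6220) = 2.00×10^-6 A.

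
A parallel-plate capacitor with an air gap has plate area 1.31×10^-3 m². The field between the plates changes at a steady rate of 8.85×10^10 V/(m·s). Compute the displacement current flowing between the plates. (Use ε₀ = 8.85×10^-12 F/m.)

1.03×10^-3 A

I_d = ε₀ A (dE/dt) = (8.85×10^-12)(1.31×10^-3 m²)(8.85×10^10) = 1.03×10^-3 A.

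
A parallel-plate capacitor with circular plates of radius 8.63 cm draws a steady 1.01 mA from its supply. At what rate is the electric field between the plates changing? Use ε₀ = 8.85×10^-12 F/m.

By continuity, I_d in the gap equals the 1.01 mA flowing in the wire.
Then dE/dt = I_d/(ε₀A) = 4.88×10^9 V/(m·s).

4.88×10^9 V/(m·s)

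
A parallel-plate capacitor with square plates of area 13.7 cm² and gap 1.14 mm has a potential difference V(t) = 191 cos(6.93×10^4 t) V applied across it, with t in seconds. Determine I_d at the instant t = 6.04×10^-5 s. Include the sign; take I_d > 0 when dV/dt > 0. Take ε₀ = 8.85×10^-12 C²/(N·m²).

C = ε₀A/d = (8.85×10^-12)(1.37×10^-3)/(1.14×10^-3) = 1.064×10^-11 F. dV/dt = V₀ω·−sin(ωt); at ωt = 4.18572 rad this factor is 0.8645.
I_d = C dV/dt = (1.064×10^-11)(191)(6.93×10^4)(0.8645) = 1.22×10^-4 A.

1.22×10^-4 A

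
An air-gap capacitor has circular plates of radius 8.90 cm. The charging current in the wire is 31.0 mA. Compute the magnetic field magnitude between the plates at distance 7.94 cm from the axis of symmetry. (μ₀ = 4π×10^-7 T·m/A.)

6.21×10^-8 T

By continuity the displacement current in the gap matches the conduction current: I_d = 0.0310 A.
For r < R the Ampère–Maxwell law gives B(2πr) = μ₀ I_d (r²/R²), so B = μ₀ I_d r/(2πR²) = (4π×10^-7)(0.0310)(0.0794)/(2π·0.0890²) = 6.21×10^-8 T.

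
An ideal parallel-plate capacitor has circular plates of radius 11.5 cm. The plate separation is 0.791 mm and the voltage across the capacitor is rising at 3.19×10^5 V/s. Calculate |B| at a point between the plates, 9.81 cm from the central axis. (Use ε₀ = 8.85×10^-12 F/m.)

2.20×10^-10 T

I_d = C dV/dt with C = ε₀πR²/d = 4.649×10^-10 F, so I_d = (4.649×10^-10)(3.19×10^5) = 1.483×10^-4 A.
An Ampèrian loop of radius r encloses a fraction (r/R)² of I_d. Then B·2πr = μ₀ I_d (r/R)², giving B = μ₀ I_d r/(2πR²) = 2.20×10^-10 T.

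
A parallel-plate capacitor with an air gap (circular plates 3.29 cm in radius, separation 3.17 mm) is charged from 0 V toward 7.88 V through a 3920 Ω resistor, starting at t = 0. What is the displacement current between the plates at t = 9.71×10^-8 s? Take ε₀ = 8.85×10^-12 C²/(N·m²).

C = ε₀A/d = (8.85×10^-12)(3.400×10^-3)/(3.17×10^-3) = 9.492×10^-12 F, so τ = RC = 3.721×10^-8 s.
The conduction current is I(t) = (V₀/R) e^(−t/τ), and the displacement current between the plates equals it.
t/τ = 2.610; I_d = (7.88/3920) · e^(−2.610) = (2.010×10^-3)(0.07353) = 1.48×10^-4 A.

1.48×10^-4 A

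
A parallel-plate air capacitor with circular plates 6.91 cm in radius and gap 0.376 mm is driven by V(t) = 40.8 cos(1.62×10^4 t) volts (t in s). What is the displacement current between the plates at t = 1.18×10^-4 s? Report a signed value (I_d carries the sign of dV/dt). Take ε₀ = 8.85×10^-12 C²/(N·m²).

dE/dt = (V₀ω/d)·−sin(ωt) with ωt = 1.9116 rad: (40.8)(1.62×10^4)(-0.9425)/(3.76×10^-4) = -1.657×10^9 V/(m·s).
I_d = ε₀ A dE/dt = (8.85×10^-12)(0.01500)(-1.657×10^9) = -2.20×10^-4 A.

-2.20×10^-4 A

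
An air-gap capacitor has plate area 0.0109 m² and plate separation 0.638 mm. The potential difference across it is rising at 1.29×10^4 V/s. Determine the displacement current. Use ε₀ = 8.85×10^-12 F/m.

1.95×10^-6 A

C = ε₀A/d = (8.85×10^-12)(0.0109)/(6.38×10^-4) = 1.512×10^-10 F.
I_d = C dV/dt = (1.512×10^-10)(1.29×10^4) = 1.95×10^-6 A.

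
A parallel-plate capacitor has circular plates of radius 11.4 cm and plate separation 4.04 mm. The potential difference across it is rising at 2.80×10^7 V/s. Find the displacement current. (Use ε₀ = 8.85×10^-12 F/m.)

2.50×10^-3 A

E = V/d so dE/dt = (dV/dt)/d = 6.931×10^9 V/(m·s), and I_d = ε₀ A dE/dt = (8.85×10^-12)(0.04083)(6.931×10^9) = 2.50×10^-3 A.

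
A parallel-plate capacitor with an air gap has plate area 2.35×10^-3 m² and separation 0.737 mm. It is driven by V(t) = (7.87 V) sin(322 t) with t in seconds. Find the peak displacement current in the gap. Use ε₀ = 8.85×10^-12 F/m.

7.15×10^-8 A

(dE/dt)_max = V₀ω/d = 3.438×10^6 V/(m·s); ω = 322 rad/s.
I_d,max = ε₀ A (dE/dt)_max = (8.85×10^-12)(2.35×10^-3)(3.438×10^6) = 7.15×10^-8 A.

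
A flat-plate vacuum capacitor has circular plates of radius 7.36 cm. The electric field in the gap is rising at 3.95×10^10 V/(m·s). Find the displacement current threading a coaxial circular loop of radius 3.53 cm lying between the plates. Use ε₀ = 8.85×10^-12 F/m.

1.37×10^-3 A

Through the whole plate area (πR² = 0.01702 m²), I_d = ε₀ πR² dE/dt = 5.950×10^-3 A.
The field is uniform, so I_d,enc = I_d (r/R)² = (5.950×10^-3)(3.53/7.36)² = 1.37×10^-3 A.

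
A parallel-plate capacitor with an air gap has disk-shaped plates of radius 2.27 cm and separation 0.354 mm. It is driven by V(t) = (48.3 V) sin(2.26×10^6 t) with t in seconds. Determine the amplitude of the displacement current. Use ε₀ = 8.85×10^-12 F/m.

The displacement current equals the conduction current C dV/dt, which peaks at C V₀ ω.
With C = ε₀A/d = (8.85×10^-12)(1.619×10^-3)/(3.54×10^-4) = 4.048×10^-11 F and ω = 2.26×10^6 rad/s, I_d,max = (4.048×10^-11)(48.3)(2.26×10^6) = 4.42×10^-3 A.

4.42×10^-3 A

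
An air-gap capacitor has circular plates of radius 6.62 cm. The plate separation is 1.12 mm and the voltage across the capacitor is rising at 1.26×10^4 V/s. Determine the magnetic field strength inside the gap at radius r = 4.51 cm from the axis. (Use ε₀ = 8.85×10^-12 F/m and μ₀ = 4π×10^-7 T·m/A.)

I_d = C dV/dt with C = ε₀πR²/d = 1.088×10^-10 F, so I_d = (1.088×10^-10)(1.26×10^4) = 1.371×10^-6 A.
An Ampèrian loop of radius r encloses a fraction (r/R)² of I_d. Then B·2πr = μ₀ I_d (r/R)², giving B = μ₀ I_d r/(2πR²) = 2.82×10^-12 T.

2.82×10^-12 T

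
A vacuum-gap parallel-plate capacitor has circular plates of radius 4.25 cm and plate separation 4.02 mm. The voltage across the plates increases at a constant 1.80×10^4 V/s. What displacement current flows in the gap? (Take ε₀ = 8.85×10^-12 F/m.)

2.25×10^-7 A

The field between the plates is E = V/d, so dE/dt = (1.80×10^4)/(4.02×10^-3 m) = 4.478×10^6 V/(m·s).
I_d = ε₀ A (dE/dt) = (8.85×10^-12)(5.675×10^-3)(4.478×10^6) = 2.25×10^-7 A.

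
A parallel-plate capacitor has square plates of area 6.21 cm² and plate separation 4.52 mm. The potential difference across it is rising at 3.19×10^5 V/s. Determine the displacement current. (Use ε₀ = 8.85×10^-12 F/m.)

C = ε₀A/d = (8.85×10^-12)(6.21×10^-4)/(4.52×10^-3) = 1.216×10^-12 F.
I_d = C dV/dt = (1.216×10^-12)(3.19×10^5) = 3.88×10^-7 A.

3.88×10^-7 A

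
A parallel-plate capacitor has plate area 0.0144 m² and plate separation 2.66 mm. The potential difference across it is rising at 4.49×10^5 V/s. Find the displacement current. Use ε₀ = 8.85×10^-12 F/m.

E = V/d so dE/dt = (dV/dt)/d = 1.688×10^8 V/(m·s), and I_d = ε₀ A dE/dt = (8.85×10^-12)(0.0144)(1.688×10^8) = 2.15×10^-5 A.

2.15×10^-5 A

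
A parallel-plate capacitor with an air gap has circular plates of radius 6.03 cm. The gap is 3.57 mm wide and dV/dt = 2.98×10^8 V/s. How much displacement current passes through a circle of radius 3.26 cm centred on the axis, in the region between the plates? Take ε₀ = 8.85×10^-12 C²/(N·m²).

I_d = C dV/dt with C = ε₀πR²/d = 2.831×10^-11 F, so I_d = (2.831×10^-11)(2.98×10^8) = 8.436×10^-3 A.
Through an area πr² the displacement current is I_d·(πr²/πR²) = I_d (r/R)² = 2.47×10^-3 A.

2.47×10^-3 A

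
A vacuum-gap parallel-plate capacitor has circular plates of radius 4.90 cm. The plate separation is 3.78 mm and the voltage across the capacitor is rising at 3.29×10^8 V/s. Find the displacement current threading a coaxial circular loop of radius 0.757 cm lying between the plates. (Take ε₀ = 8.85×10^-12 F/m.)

dE/dt = (dV/dt)/d = 8.704×10^10 V/(m·s); I_d = ε₀(πR²)(dE/dt) = (8.85×10^-12)(7.543×10^-3)(8.704×10^10) = 5.810×10^-3 A.
Through an area πr² the displacement current is I_d·(πr²/πR²) = I_d (r/R)² = 1.39×10^-4 A.

1.39×10^-4 A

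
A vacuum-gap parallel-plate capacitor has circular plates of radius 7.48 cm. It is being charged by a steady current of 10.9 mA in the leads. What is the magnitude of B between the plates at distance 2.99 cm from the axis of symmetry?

1.16×10^-8 T

Between the plates the displacement current equals the wire current: I_d = 10.9 mA = 0.0109 A.
An Ampèrian loop of radius r encloses a fraction (r/R)² of I_d. Then B·2πr = μ₀ I_d (r/R)², giving B = μ₀ I_d r/(2πR²) = 1.16×10^-8 T.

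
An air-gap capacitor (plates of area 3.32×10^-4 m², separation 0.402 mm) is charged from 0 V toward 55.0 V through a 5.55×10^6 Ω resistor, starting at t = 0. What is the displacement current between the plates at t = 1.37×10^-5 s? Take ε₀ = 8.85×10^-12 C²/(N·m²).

7.07×10^-6 A

C = ε₀A/d = (8.85×10^-12)(3.32×10^-4)/(4.02×10^-4) = 7.309×10^-12 F, so τ = RC = 4.056×10^-5 s.
The conduction current is I(t) = (V₀/R) e^(−t/τ), and the displacement current between the plates equals it.
t/τ = 0.3378; I_d = (55.0/5.55×10^6) · e^(−0.3378) = (9.910×10^-6)(0.7133) = 7.07×10^-6 A.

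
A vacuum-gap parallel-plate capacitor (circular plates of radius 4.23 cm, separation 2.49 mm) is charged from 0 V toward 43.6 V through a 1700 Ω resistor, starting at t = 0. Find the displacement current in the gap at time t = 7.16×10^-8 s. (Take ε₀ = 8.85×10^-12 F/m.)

3.12×10^-3 A

C = ε₀A/d = (8.85×10^-12)(5.621×10^-3)/(2.49×10^-3) = 1.998×10^-11 F, so τ = RC = 3.397×10^-8 s.
The conduction current is I(t) = (V₀/R) e^(−t/τ), and the displacement current between the plates equals it.
t/τ = 2.108; I_d = (43.6/1700) · e^(−2.108) = (0.02565)(0.1215) = 3.12×10^-3 A.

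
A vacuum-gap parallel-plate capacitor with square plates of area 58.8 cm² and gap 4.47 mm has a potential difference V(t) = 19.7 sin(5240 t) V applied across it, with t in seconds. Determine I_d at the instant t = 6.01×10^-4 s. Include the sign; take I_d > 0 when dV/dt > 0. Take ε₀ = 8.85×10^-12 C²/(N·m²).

-1.20×10^-6 A

C = ε₀A/d = (8.85×10^-12)(5.88×10^-3)/(4.47×10^-3) = 1.164×10^-11 F. dV/dt = V₀ω·cos(ωt); at ωt = 3.14924 rad this factor is -1.000.
I_d = C dV/dt = (1.164×10^-11)(19.7)(5240)(-1.000) = -1.20×10^-6 A.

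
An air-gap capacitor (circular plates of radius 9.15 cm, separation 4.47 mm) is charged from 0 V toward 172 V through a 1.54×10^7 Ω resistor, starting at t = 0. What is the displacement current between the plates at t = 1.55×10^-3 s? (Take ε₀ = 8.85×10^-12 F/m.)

1.62×10^-6 A

C = ε₀A/d = (8.85×10^-12)(0.02630)/(4.47×10^-3) = 5.207×10^-11 F and τ = RC = 8.019×10^-4 s. I_d in the gap equals the RC charging current.
I_d(t) = (V₀/R) e^(−t/τ) = 1.117×10^-5 · e^(−1.933) = 1.62×10^-6 A.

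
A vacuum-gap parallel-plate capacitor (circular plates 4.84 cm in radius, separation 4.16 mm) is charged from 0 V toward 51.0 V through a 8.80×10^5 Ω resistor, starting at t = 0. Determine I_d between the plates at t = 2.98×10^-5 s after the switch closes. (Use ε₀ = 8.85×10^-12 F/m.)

C = ε₀A/d = (8.85×10^-12)(7.359×10^-3)/(4.16×10^-3) = 1.566×10^-11 F and τ = RC = 1.378×10^-5 s. I_d in the gap equals the RC charging current.
I_d(t) = (V₀/R) e^(−t/τ) = 5.795×10^-5 · e^(−2.163) = 6.66×10^-6 A.

6.66×10^-6 A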